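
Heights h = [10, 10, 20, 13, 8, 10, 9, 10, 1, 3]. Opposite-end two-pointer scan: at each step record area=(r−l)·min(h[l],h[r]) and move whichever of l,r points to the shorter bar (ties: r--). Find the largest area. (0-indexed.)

max area = 70

[0,9] min(10,3)*9=27 best=27 * → r--
[0,8] min(10,1)*8=8 best=27 → r--
[0,7] min(10,10)*7=70 best=70 * → r--
[0,6] min(10,9)*6=54 best=70 → r--
[0,5] min(10,10)*5=50 best=70 → r--
[0,4] min(10,8)*4=32 best=70 → r--
[0,3] min(10,13)*3=30 best=70 → l++
[1,3] min(10,13)*2=20 best=70 → l++
[2,3] min(20,13)*1=13 best=70 → r--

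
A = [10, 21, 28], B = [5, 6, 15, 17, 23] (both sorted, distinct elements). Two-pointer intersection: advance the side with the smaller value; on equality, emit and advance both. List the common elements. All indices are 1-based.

intersection = []

i=1 j=1: 10>5, j++
i=1 j=2: 10>6, j++
i=1 j=3: 10<15, i++
i=2 j=3: 21>15, j++
i=2 j=4: 21>17, j++
i=2 j=5: 21<23, i++
i=3 j=5: 28>23, j++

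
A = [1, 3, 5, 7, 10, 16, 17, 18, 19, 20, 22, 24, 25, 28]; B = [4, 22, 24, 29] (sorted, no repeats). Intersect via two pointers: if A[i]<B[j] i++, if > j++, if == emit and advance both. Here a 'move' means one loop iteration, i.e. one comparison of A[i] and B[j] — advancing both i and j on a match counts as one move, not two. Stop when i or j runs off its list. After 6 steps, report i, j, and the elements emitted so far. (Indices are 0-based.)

i=5, j=1, emitted=[]

i=0 j=0: 1<4, i++
i=1 j=0: 3<4, i++
i=2 j=0: 5>4, j++
i=2 j=1: 5<22, i++
i=3 j=1: 7<22, i++
i=4 j=1: 10<22, i++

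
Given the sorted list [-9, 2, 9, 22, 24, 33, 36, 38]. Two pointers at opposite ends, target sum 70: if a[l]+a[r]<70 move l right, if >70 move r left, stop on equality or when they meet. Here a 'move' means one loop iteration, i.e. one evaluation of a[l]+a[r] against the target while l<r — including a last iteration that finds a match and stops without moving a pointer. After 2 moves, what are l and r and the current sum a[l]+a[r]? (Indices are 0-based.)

l=2, r=7, sum=47

l=0 r=7: -9+38=29 <70, l++
l=1 r=7: 2+38=40 <70, l++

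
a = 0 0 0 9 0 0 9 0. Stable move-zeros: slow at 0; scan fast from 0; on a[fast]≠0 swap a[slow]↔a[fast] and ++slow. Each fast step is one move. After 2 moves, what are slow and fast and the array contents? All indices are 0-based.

slow=0, fast=2, a=[0, 0, 0, 9, 0, 0, 9, 0]

(s=0,f=0) a[fast]=0 → fast++
(s=0,f=1) a[fast]=0 → fast++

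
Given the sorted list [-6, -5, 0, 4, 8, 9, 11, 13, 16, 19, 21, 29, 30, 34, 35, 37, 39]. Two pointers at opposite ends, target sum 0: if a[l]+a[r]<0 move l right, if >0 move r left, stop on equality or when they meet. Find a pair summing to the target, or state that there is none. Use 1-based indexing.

[1,17] -6+39=33 >0 → r--
[1,16] -6+37=31 >0 → r--
[1,15] -6+35=29 >0 → r--
[1,14] -6+34=28 >0 → r--
[1,13] -6+30=24 >0 → r--
[1,12] -6+29=23 >0 → r--
[1,11] -6+21=15 >0 → r--
[1,10] -6+19=13 >0 → r--
[1,9] -6+16=10 >0 → r--
[1,8] -6+13=7 >0 → r--
[1,7] -6+11=5 >0 → r--
[1,6] -6+9=3 >0 → r--
[1,5] -6+8=2 >0 → r--
[1,4] -6+4=-2 <0 → l++
[2,4] -5+4=-1 <0 → l++
[3,4] 0+4=4 >0 → r--

no pair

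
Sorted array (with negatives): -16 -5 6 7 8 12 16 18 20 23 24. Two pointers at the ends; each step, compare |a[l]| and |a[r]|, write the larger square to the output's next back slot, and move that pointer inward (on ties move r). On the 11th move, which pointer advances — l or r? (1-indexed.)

r

l=1 r=11: |-16|<=|24| out[11]=576, r--
l=1 r=10: |-16|<=|23| out[10]=529, r--
l=1 r=9: |-16|<=|20| out[9]=400, r--
l=1 r=8: |-16|<=|18| out[8]=324, r--
l=1 r=7: |-16|<=|16| out[7]=256, r--
l=1 r=6: |-16|>|12| out[6]=256, l++
l=2 r=6: |-5|<=|12| out[5]=144, r--
l=2 r=5: |-5|<=|8| out[4]=64, r--
l=2 r=4: |-5|<=|7| out[3]=49, r--
l=2 r=3: |-5|<=|6| out[2]=36, r--
l=2 r=2: |-5|<=|-5| out[1]=25, r--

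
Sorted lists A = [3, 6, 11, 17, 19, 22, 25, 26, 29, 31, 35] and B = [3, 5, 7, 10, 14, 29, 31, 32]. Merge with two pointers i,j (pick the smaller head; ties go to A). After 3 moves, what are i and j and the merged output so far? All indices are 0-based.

i=1, j=2, merged so far=[3, 3, 5]

i=0 j=0: A[i]=3<=B[j]=3 take 3, i++
i=1 j=0: A[i]=6>B[j]=3 take 3, j++
i=1 j=1: A[i]=6>B[j]=5 take 5, j++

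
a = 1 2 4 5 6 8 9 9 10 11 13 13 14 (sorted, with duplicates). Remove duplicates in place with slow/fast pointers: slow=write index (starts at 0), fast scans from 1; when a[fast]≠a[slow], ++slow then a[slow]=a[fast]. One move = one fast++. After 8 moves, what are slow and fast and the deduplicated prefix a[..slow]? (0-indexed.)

slow=7, fast=9, prefix=[1, 2, 4, 5, 6, 8, 9, 10]

slow=0 fast=1: a[fast]=2≠a[slow]=1 write a[1]=2, slow++,fast++
slow=1 fast=2: a[fast]=4≠a[slow]=2 write a[2]=4, slow++,fast++
slow=2 fast=3: a[fast]=5≠a[slow]=4 write a[3]=5, slow++,fast++
slow=3 fast=4: a[fast]=6≠a[slow]=5 write a[4]=6, slow++,fast++
slow=4 fast=5: a[fast]=8≠a[slow]=6 write a[5]=8, slow++,fast++
slow=5 fast=6: a[fast]=9≠a[slow]=8 write a[6]=9, slow++,fast++
slow=6 fast=7: a[fast]=9=a[slow] dup, fast++
slow=6 fast=8: a[fast]=10≠a[slow]=9 write a[7]=10, slow++,fast++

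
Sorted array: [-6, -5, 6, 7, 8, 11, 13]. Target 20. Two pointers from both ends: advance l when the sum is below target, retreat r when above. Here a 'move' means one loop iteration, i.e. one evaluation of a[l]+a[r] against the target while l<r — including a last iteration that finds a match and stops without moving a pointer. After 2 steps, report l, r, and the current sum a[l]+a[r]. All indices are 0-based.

l=0 r=6: -6+13=7 <20, l++
l=1 r=6: -5+13=8 <20, l++

l=2, r=6, sum=19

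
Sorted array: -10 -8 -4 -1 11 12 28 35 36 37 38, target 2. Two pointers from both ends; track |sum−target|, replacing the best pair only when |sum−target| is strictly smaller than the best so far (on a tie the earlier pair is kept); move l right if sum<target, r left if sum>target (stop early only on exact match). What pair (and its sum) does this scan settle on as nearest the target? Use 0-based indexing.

pair (-10, 12) with sum 2 (|Δ|=0)

[0,10] -10+38=28 d=26 * → r--
[0,9] -10+37=27 d=25 * → r--
[0,8] -10+36=26 d=24 * → r--
[0,7] -10+35=25 d=23 * → r--
[0,6] -10+28=18 d=16 * → r--
[0,5] -10+12=2 d=0 * → stop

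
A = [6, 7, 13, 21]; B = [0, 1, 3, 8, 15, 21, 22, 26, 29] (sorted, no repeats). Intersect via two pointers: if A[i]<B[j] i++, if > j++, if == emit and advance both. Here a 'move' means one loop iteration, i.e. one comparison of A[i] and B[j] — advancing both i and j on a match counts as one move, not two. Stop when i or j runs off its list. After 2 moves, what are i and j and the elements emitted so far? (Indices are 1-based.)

[i=1,j=1] 6>0 → j++
[i=1,j=2] 6>1 → j++

i=1, j=3, emitted=[]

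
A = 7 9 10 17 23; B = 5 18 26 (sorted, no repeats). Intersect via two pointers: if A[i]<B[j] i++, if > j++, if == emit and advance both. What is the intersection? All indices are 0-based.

i=0 j=0: 7>5, j++
i=0 j=1: 7<18, i++
i=1 j=1: 9<18, i++
i=2 j=1: 10<18, i++
i=3 j=1: 17<18, i++
i=4 j=1: 23>18, j++
i=4 j=2: 23<26, i++

intersection = []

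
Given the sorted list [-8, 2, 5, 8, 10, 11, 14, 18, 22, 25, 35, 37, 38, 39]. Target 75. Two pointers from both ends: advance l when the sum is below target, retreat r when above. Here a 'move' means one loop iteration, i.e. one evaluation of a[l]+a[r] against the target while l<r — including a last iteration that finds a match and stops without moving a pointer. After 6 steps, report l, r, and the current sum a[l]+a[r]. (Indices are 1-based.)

l=7, r=14, sum=53

[1,14] -8+39=31 <75 → l++
[2,14] 2+39=41 <75 → l++
[3,14] 5+39=44 <75 → l++
[4,14] 8+39=47 <75 → l++
[5,14] 10+39=49 <75 → l++
[6,14] 11+39=50 <75 → l++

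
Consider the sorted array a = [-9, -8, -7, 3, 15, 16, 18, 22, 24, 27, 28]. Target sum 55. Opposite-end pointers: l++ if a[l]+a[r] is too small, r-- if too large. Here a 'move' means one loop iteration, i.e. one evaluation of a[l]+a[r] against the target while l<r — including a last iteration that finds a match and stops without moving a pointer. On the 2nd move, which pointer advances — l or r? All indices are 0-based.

l

[0,10] -9+28=19 <55 → l++
[1,10] -8+28=20 <55 → l++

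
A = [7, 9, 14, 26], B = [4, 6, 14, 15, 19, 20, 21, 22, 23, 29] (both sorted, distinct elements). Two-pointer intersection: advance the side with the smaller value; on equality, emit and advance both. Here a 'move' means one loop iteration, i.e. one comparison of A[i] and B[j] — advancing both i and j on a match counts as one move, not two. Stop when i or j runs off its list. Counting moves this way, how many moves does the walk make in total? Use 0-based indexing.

12 moves

[i=0,j=0] 7>4 → j++
[i=0,j=1] 7>6 → j++
[i=0,j=2] 7<14 → i++
[i=1,j=2] 9<14 → i++
[i=2,j=2] 14==14 emit → i++,j++
[i=3,j=3] 26>15 → j++
[i=3,j=4] 26>19 → j++
[i=3,j=5] 26>20 → j++
[i=3,j=6] 26>21 → j++
[i=3,j=7] 26>22 → j++
[i=3,j=8] 26>23 → j++
[i=3,j=9] 26<29 → i++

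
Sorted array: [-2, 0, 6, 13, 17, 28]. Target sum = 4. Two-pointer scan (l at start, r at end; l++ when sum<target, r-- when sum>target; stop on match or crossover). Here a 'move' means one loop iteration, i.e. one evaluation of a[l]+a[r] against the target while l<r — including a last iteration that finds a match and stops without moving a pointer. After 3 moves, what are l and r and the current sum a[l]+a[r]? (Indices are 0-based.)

l=0 r=5: -2+28=26 >4, r--
l=0 r=4: -2+17=15 >4, r--
l=0 r=3: -2+13=11 >4, r--

l=0, r=2, sum=4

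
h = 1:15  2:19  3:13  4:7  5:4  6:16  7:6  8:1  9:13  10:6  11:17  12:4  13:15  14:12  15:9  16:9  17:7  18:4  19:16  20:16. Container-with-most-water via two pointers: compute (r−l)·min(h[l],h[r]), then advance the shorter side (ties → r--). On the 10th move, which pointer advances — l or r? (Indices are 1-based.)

r

[1,20] min(15,16)*19=285 best=285 * → l++
[2,20] min(19,16)*18=288 best=288 * → r--
[2,19] min(19,16)*17=272 best=288 → r--
[2,18] min(19,4)*16=64 best=288 → r--
[2,17] min(19,7)*15=105 best=288 → r--
[2,16] min(19,9)*14=126 best=288 → r--
[2,15] min(19,9)*13=117 best=288 → r--
[2,14] min(19,12)*12=144 best=288 → r--
[2,13] min(19,15)*11=165 best=288 → r--
[2,12] min(19,4)*10=40 best=288 → r--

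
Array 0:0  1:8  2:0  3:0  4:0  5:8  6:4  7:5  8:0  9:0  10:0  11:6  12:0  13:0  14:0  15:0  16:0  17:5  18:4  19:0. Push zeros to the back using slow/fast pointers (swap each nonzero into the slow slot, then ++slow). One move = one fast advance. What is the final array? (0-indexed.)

slow=0 fast=0: a[fast]=0, fast++
slow=0 fast=1: a[fast]=8≠0 swap→a[0]=8, slow++,fast++
slow=1 fast=2: a[fast]=0, fast++
slow=1 fast=3: a[fast]=0, fast++
slow=1 fast=4: a[fast]=0, fast++
slow=1 fast=5: a[fast]=8≠0 swap→a[1]=8, slow++,fast++
slow=2 fast=6: a[fast]=4≠0 swap→a[2]=4, slow++,fast++
slow=3 fast=7: a[fast]=5≠0 swap→a[3]=5, slow++,fast++
slow=4 fast=8: a[fast]=0, fast++
slow=4 fast=9: a[fast]=0, fast++
slow=4 fast=10: a[fast]=0, fast++
slow=4 fast=11: a[fast]=6≠0 swap→a[4]=6, slow++,fast++
slow=5 fast=12: a[fast]=0, fast++
slow=5 fast=13: a[fast]=0, fast++
slow=5 fast=14: a[fast]=0, fast++
slow=5 fast=15: a[fast]=0, fast++
slow=5 fast=16: a[fast]=0, fast++
slow=5 fast=17: a[fast]=5≠0 swap→a[5]=5, slow++,fast++
slow=6 fast=18: a[fast]=4≠0 swap→a[6]=4, slow++,fast++
slow=7 fast=19: a[fast]=0, fast++

[8, 8, 4, 5, 6, 5, 4, 0, 0, 0, 0, 0, 0, 0, 0, 0, 0, 0, 0, 0]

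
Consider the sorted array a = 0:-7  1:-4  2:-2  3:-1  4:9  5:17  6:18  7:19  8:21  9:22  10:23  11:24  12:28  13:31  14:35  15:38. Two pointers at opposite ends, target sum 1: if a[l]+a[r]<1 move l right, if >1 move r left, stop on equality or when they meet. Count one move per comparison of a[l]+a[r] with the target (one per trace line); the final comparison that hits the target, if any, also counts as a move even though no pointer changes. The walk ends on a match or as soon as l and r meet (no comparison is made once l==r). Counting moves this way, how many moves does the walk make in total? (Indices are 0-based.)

15 moves

l=0 r=15: -7+38=31 >1, r--
l=0 r=14: -7+35=28 >1, r--
l=0 r=13: -7+31=24 >1, r--
l=0 r=12: -7+28=21 >1, r--
l=0 r=11: -7+24=17 >1, r--
l=0 r=10: -7+23=16 >1, r--
l=0 r=9: -7+22=15 >1, r--
l=0 r=8: -7+21=14 >1, r--
l=0 r=7: -7+19=12 >1, r--
l=0 r=6: -7+18=11 >1, r--
l=0 r=5: -7+17=10 >1, r--
l=0 r=4: -7+9=2 >1, r--
l=0 r=3: -7+-1=-8 <1, l++
l=1 r=3: -4+-1=-5 <1, l++
l=2 r=3: -2+-1=-3 <1, l++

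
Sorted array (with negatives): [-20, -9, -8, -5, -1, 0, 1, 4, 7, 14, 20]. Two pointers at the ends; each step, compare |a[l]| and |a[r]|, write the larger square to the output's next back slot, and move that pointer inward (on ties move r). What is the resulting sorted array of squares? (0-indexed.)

[0, 1, 1, 16, 25, 49, 64, 81, 196, 400, 400]

[0,10] |-20|<=|20| out[10]=400 → r--
[0,9] |-20|>|14| out[9]=400 → l++
[1,9] |-9|<=|14| out[8]=196 → r--
[1,8] |-9|>|7| out[7]=81 → l++
[2,8] |-8|>|7| out[6]=64 → l++
[3,8] |-5|<=|7| out[5]=49 → r--
[3,7] |-5|>|4| out[4]=25 → l++
[4,7] |-1|<=|4| out[3]=16 → r--
[4,6] |-1|<=|1| out[2]=1 → r--
[4,5] |-1|>|0| out[1]=1 → l++
[5,5] |0|<=|0| out[0]=0 → r--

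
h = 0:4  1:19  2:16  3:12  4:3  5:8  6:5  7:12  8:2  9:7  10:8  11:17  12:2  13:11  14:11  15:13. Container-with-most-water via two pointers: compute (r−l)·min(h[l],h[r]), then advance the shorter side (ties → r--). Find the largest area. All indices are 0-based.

[0,15] min(4,13)*15=60 best=60 * → l++
[1,15] min(19,13)*14=182 best=182 * → r--
[1,14] min(19,11)*13=143 best=182 → r--
[1,13] min(19,11)*12=132 best=182 → r--
[1,12] min(19,2)*11=22 best=182 → r--
[1,11] min(19,17)*10=170 best=182 → r--
[1,10] min(19,8)*9=72 best=182 → r--
[1,9] min(19,7)*8=56 best=182 → r--
[1,8] min(19,2)*7=14 best=182 → r--
[1,7] min(19,12)*6=72 best=182 → r--
[1,6] min(19,5)*5=25 best=182 → r--
[1,5] min(19,8)*4=32 best=182 → r--
[1,4] min(19,3)*3=9 best=182 → r--
[1,3] min(19,12)*2=24 best=182 → r--
[1,2] min(19,16)*1=16 best=182 → r--

max area = 182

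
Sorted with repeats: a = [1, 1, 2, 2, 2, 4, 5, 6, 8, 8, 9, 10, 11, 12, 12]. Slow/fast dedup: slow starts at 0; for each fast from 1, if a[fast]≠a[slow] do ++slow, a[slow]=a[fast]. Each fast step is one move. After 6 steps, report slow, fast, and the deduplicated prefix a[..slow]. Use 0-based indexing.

slow=0 fast=1: a[fast]=1=a[slow] dup, fast++
slow=0 fast=2: a[fast]=2≠a[slow]=1 write a[1]=2, slow++,fast++
slow=1 fast=3: a[fast]=2=a[slow] dup, fast++
slow=1 fast=4: a[fast]=2=a[slow] dup, fast++
slow=1 fast=5: a[fast]=4≠a[slow]=2 write a[2]=4, slow++,fast++
slow=2 fast=6: a[fast]=5≠a[slow]=4 write a[3]=5, slow++,fast++

slow=3, fast=7, prefix=[1, 2, 4, 5]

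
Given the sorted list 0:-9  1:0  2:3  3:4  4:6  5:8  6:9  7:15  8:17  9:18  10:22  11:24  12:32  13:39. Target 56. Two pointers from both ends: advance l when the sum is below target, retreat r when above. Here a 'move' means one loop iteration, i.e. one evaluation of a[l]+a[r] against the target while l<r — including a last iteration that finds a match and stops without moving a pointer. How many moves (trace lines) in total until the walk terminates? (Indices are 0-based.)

l=0 r=13: -9+39=30 <56, l++
l=1 r=13: 0+39=39 <56, l++
l=2 r=13: 3+39=42 <56, l++
l=3 r=13: 4+39=43 <56, l++
l=4 r=13: 6+39=45 <56, l++
l=5 r=13: 8+39=47 <56, l++
l=6 r=13: 9+39=48 <56, l++
l=7 r=13: 15+39=54 <56, l++
l=8 r=13: 17+39=56, found

9 moves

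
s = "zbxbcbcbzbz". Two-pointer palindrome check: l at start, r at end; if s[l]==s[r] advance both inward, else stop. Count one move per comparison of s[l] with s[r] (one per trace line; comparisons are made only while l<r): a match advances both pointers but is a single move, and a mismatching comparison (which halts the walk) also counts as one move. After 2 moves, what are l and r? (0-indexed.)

l=2, r=8

l=0 r=10: 'z'=='z', l++,r--
l=1 r=9: 'b'=='b', l++,r--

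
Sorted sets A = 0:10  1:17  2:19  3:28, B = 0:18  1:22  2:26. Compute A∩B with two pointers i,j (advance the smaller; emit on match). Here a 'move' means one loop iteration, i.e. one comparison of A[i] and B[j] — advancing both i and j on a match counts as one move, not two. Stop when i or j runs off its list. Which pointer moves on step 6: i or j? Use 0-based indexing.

j

i=0 j=0: 10<18, i++
i=1 j=0: 17<18, i++
i=2 j=0: 19>18, j++
i=2 j=1: 19<22, i++
i=3 j=1: 28>22, j++
i=3 j=2: 28>26, j++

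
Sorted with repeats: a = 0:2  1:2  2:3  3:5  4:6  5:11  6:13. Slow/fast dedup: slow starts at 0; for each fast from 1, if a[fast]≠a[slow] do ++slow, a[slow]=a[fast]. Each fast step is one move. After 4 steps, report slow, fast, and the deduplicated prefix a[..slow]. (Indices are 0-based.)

slow=3, fast=5, prefix=[2, 3, 5, 6]

(s=0,f=1) a[fast]=2=a[slow] dup → fast++
(s=0,f=2) a[fast]=3≠a[slow]=2 write a[1]=3 → slow++,fast++
(s=1,f=3) a[fast]=5≠a[slow]=3 write a[2]=5 → slow++,fast++
(s=2,f=4) a[fast]=6≠a[slow]=5 write a[3]=6 → slow++,fast++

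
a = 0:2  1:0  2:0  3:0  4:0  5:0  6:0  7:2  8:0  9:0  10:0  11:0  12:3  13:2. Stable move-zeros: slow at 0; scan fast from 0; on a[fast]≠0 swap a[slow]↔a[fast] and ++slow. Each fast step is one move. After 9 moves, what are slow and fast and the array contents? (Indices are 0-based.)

slow=0 fast=0: a[fast]=2≠0 swap→a[0]=2, slow++,fast++
slow=1 fast=1: a[fast]=0, fast++
slow=1 fast=2: a[fast]=0, fast++
slow=1 fast=3: a[fast]=0, fast++
slow=1 fast=4: a[fast]=0, fast++
slow=1 fast=5: a[fast]=0, fast++
slow=1 fast=6: a[fast]=0, fast++
slow=1 fast=7: a[fast]=2≠0 swap→a[1]=2, slow++,fast++
slow=2 fast=8: a[fast]=0, fast++

slow=2, fast=9, a=[2, 2, 0, 0, 0, 0, 0, 0, 0, 0, 0, 0, 3, 2]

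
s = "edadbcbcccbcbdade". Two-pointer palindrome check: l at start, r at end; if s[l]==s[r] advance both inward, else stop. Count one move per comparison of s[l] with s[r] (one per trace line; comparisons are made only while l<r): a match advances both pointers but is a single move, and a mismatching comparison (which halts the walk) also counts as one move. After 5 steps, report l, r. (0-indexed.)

l=5, r=11

[0,16] 'e'=='e' → l++,r--
[1,15] 'd'=='d' → l++,r--
[2,14] 'a'=='a' → l++,r--
[3,13] 'd'=='d' → l++,r--
[4,12] 'b'=='b' → l++,r--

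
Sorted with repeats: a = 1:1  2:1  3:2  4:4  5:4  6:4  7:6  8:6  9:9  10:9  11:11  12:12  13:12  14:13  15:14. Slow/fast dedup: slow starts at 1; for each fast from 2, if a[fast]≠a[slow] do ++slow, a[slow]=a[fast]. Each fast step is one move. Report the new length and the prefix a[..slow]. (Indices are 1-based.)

length 9; prefix = [1, 2, 4, 6, 9, 11, 12, 13, 14]

slow=1 fast=2: a[fast]=1=a[slow] dup, fast++
slow=1 fast=3: a[fast]=2≠a[slow]=1 write a[2]=2, slow++,fast++
slow=2 fast=4: a[fast]=4≠a[slow]=2 write a[3]=4, slow++,fast++
slow=3 fast=5: a[fast]=4=a[slow] dup, fast++
slow=3 fast=6: a[fast]=4=a[slow] dup, fast++
slow=3 fast=7: a[fast]=6≠a[slow]=4 write a[4]=6, slow++,fast++
slow=4 fast=8: a[fast]=6=a[slow] dup, fast++
slow=4 fast=9: a[fast]=9≠a[slow]=6 write a[5]=9, slow++,fast++
slow=5 fast=10: a[fast]=9=a[slow] dup, fast++
slow=5 fast=11: a[fast]=11≠a[slow]=9 write a[6]=11, slow++,fast++
slow=6 fast=12: a[fast]=12≠a[slow]=11 write a[7]=12, slow++,fast++
slow=7 fast=13: a[fast]=12=a[slow] dup, fast++
slow=7 fast=14: a[fast]=13≠a[slow]=12 write a[8]=13, slow++,fast++
slow=8 fast=15: a[fast]=14≠a[slow]=13 write a[9]=14, slow++,fast++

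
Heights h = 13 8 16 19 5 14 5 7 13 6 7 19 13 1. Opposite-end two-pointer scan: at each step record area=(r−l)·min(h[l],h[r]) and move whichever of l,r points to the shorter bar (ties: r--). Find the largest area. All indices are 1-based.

max area = 156

l=1 r=14: min(13,1)*13=13 best=13 *, r--
l=1 r=13: min(13,13)*12=156 best=156 *, r--
l=1 r=12: min(13,19)*11=143 best=156, l++
l=2 r=12: min(8,19)*10=80 best=156, l++
l=3 r=12: min(16,19)*9=144 best=156, l++
l=4 r=12: min(19,19)*8=152 best=156, r--
l=4 r=11: min(19,7)*7=49 best=156, r--
l=4 r=10: min(19,6)*6=36 best=156, r--
l=4 r=9: min(19,13)*5=65 best=156, r--
l=4 r=8: min(19,7)*4=28 best=156, r--
l=4 r=7: min(19,5)*3=15 best=156, r--
l=4 r=6: min(19,14)*2=28 best=156, r--
l=4 r=5: min(19,5)*1=5 best=156, r--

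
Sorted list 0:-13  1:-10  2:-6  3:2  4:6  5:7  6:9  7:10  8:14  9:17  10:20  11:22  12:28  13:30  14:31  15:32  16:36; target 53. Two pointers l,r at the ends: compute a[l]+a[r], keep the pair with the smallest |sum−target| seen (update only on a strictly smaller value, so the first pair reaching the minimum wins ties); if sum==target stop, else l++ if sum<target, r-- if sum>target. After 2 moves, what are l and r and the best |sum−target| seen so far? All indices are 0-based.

l=0 r=16: -13+36=23 d=30 *, l++
l=1 r=16: -10+36=26 d=27 *, l++

l=2, r=16, best |Δ|=27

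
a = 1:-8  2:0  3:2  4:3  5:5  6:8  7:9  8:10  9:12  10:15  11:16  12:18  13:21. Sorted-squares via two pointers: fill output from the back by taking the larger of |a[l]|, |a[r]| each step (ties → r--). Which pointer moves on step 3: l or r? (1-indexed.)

l=1 r=13: |-8|<=|21| out[13]=441, r--
l=1 r=12: |-8|<=|18| out[12]=324, r--
l=1 r=11: |-8|<=|16| out[11]=256, r--

r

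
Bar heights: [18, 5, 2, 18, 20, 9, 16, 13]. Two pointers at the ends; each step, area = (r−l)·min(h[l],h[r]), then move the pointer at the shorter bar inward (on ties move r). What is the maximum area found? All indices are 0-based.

[0,7] min(18,13)*7=91 best=91 * → r--
[0,6] min(18,16)*6=96 best=96 * → r--
[0,5] min(18,9)*5=45 best=96 → r--
[0,4] min(18,20)*4=72 best=96 → l++
[1,4] min(5,20)*3=15 best=96 → l++
[2,4] min(2,20)*2=4 best=96 → l++
[3,4] min(18,20)*1=18 best=96 → l++

max area = 96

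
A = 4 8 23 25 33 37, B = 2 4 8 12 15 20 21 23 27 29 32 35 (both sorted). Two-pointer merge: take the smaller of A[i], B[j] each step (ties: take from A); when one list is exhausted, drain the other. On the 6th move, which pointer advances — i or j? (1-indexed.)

j

i=1 j=1: A[i]=4>B[j]=2 take 2, j++
i=1 j=2: A[i]=4<=B[j]=4 take 4, i++
i=2 j=2: A[i]=8>B[j]=4 take 4, j++
i=2 j=3: A[i]=8<=B[j]=8 take 8, i++
i=3 j=3: A[i]=23>B[j]=8 take 8, j++
i=3 j=4: A[i]=23>B[j]=12 take 12, j++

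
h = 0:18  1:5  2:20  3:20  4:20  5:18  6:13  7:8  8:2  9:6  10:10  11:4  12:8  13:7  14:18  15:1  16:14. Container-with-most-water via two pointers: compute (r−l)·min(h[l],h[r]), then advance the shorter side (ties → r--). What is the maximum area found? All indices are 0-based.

[0,16] min(18,14)*16=224 best=224 * → r--
[0,15] min(18,1)*15=15 best=224 → r--
[0,14] min(18,18)*14=252 best=252 * → r--
[0,13] min(18,7)*13=91 best=252 → r--
[0,12] min(18,8)*12=96 best=252 → r--
[0,11] min(18,4)*11=44 best=252 → r--
[0,10] min(18,10)*10=100 best=252 → r--
[0,9] min(18,6)*9=54 best=252 → r--
[0,8] min(18,2)*8=16 best=252 → r--
[0,7] min(18,8)*7=56 best=252 → r--
[0,6] min(18,13)*6=78 best=252 → r--
[0,5] min(18,18)*5=90 best=252 → r--
[0,4] min(18,20)*4=72 best=252 → l++
[1,4] min(5,20)*3=15 best=252 → l++
[2,4] min(20,20)*2=40 best=252 → r--
[2,3] min(20,20)*1=20 best=252 → r--

max area = 252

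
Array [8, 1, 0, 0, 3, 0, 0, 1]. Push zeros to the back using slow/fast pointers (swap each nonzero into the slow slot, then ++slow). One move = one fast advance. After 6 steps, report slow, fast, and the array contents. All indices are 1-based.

slow=4, fast=7, a=[8, 1, 3, 0, 0, 0, 0, 1]

(s=1,f=1) a[fast]=8≠0 swap→a[1]=8 → slow++,fast++
(s=2,f=2) a[fast]=1≠0 swap→a[2]=1 → slow++,fast++
(s=3,f=3) a[fast]=0 → fast++
(s=3,f=4) a[fast]=0 → fast++
(s=3,f=5) a[fast]=3≠0 swap→a[3]=3 → slow++,fast++
(s=4,f=6) a[fast]=0 → fast++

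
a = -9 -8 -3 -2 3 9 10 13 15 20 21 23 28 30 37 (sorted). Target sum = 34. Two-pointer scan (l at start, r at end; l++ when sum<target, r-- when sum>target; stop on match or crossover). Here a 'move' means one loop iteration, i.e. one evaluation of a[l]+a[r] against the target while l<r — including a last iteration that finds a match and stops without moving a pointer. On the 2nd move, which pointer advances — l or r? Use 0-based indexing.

l

[0,14] -9+37=28 <34 → l++
[1,14] -8+37=29 <34 → l++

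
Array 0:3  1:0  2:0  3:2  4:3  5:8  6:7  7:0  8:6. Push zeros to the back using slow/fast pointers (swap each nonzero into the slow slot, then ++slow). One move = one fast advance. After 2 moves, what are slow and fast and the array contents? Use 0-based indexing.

slow=1, fast=2, a=[3, 0, 0, 2, 3, 8, 7, 0, 6]

slow=0 fast=0: a[fast]=3≠0 swap→a[0]=3, slow++,fast++
slow=1 fast=1: a[fast]=0, fast++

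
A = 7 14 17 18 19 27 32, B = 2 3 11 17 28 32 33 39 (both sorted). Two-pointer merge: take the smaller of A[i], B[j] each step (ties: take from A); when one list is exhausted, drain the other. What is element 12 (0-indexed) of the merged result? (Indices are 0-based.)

merged[12] = 32

i=0 j=0: A[i]=7>B[j]=2 take 2, j++
i=0 j=1: A[i]=7>B[j]=3 take 3, j++
i=0 j=2: A[i]=7<=B[j]=11 take 7, i++
i=1 j=2: A[i]=14>B[j]=11 take 11, j++
i=1 j=3: A[i]=14<=B[j]=17 take 14, i++
i=2 j=3: A[i]=17<=B[j]=17 take 17, i++
i=3 j=3: A[i]=18>B[j]=17 take 17, j++
i=3 j=4: A[i]=18<=B[j]=28 take 18, i++
i=4 j=4: A[i]=19<=B[j]=28 take 19, i++
i=5 j=4: A[i]=27<=B[j]=28 take 27, i++
i=6 j=4: A[i]=32>B[j]=28 take 28, j++
i=6 j=5: A[i]=32<=B[j]=32 take 32, i++
i=7 j=5: A done, take B[j]=32, j++
i=7 j=6: A done, take B[j]=33, j++
i=7 j=7: A done, take B[j]=39, j++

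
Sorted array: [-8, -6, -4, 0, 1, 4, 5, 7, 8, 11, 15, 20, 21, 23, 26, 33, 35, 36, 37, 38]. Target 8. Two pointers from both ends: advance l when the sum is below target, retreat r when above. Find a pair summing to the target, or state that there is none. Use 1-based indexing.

l=1 r=20: -8+38=30 >8, r--
l=1 r=19: -8+37=29 >8, r--
l=1 r=18: -8+36=28 >8, r--
l=1 r=17: -8+35=27 >8, r--
l=1 r=16: -8+33=25 >8, r--
l=1 r=15: -8+26=18 >8, r--
l=1 r=14: -8+23=15 >8, r--
l=1 r=13: -8+21=13 >8, r--
l=1 r=12: -8+20=12 >8, r--
l=1 r=11: -8+15=7 <8, l++
l=2 r=11: -6+15=9 >8, r--
l=2 r=10: -6+11=5 <8, l++
l=3 r=10: -4+11=7 <8, l++
l=4 r=10: 0+11=11 >8, r--
l=4 r=9: 0+8=8, found

(0, 8)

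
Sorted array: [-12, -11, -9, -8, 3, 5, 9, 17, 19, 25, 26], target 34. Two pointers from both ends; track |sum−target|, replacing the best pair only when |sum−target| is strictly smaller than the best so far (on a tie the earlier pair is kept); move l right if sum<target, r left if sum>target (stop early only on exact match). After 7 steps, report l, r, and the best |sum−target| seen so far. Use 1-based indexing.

[1,11] -12+26=14 d=20 * → l++
[2,11] -11+26=15 d=19 * → l++
[3,11] -9+26=17 d=17 * → l++
[4,11] -8+26=18 d=16 * → l++
[5,11] 3+26=29 d=5 * → l++
[6,11] 5+26=31 d=3 * → l++
[7,11] 9+26=35 d=1 * → r--

l=7, r=10, best |Δ|=1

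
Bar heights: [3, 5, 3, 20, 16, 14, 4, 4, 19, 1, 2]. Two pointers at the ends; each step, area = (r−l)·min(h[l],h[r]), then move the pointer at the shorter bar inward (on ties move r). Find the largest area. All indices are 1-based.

max area = 95

l=1 r=11: min(3,2)*10=20 best=20 *, r--
l=1 r=10: min(3,1)*9=9 best=20, r--
l=1 r=9: min(3,19)*8=24 best=24 *, l++
l=2 r=9: min(5,19)*7=35 best=35 *, l++
l=3 r=9: min(3,19)*6=18 best=35, l++
l=4 r=9: min(20,19)*5=95 best=95 *, r--
l=4 r=8: min(20,4)*4=16 best=95, r--
l=4 r=7: min(20,4)*3=12 best=95, r--
l=4 r=6: min(20,14)*2=28 best=95, r--
l=4 r=5: min(20,16)*1=16 best=95, r--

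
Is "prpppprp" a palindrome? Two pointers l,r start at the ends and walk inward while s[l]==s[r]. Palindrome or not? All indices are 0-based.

palindrome

l=0 r=7: 'p'=='p', l++,r--
l=1 r=6: 'r'=='r', l++,r--
l=2 r=5: 'p'=='p', l++,r--
l=3 r=4: 'p'=='p', l++,r--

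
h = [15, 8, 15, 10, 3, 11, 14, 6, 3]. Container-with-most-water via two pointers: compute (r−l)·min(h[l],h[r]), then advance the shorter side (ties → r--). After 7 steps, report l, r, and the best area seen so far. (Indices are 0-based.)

l=0 r=8: min(15,3)*8=24 best=24 *, r--
l=0 r=7: min(15,6)*7=42 best=42 *, r--
l=0 r=6: min(15,14)*6=84 best=84 *, r--
l=0 r=5: min(15,11)*5=55 best=84, r--
l=0 r=4: min(15,3)*4=12 best=84, r--
l=0 r=3: min(15,10)*3=30 best=84, r--
l=0 r=2: min(15,15)*2=30 best=84, r--

l=0, r=1, best area=84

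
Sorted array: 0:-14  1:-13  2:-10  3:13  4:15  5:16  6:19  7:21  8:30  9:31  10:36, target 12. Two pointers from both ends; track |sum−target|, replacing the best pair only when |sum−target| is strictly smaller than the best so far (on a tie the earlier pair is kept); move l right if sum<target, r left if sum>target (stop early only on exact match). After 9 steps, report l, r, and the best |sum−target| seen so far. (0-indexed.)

l=3, r=4, best |Δ|=1

[0,10] -14+36=22 d=10 * → r--
[0,9] -14+31=17 d=5 * → r--
[0,8] -14+30=16 d=4 * → r--
[0,7] -14+21=7 d=5 → l++
[1,7] -13+21=8 d=4 → l++
[2,7] -10+21=11 d=1 * → l++
[3,7] 13+21=34 d=22 → r--
[3,6] 13+19=32 d=20 → r--
[3,5] 13+16=29 d=17 → r--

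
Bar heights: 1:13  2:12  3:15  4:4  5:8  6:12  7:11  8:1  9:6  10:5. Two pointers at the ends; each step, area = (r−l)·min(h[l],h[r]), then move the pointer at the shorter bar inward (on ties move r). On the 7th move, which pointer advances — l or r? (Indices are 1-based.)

r

[1,10] min(13,5)*9=45 best=45 * → r--
[1,9] min(13,6)*8=48 best=48 * → r--
[1,8] min(13,1)*7=7 best=48 → r--
[1,7] min(13,11)*6=66 best=66 * → r--
[1,6] min(13,12)*5=60 best=66 → r--
[1,5] min(13,8)*4=32 best=66 → r--
[1,4] min(13,4)*3=12 best=66 → r--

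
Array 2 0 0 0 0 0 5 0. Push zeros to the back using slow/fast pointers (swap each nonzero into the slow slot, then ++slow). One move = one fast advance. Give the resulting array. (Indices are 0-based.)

slow=0 fast=0: a[fast]=2≠0 swap→a[0]=2, slow++,fast++
slow=1 fast=1: a[fast]=0, fast++
slow=1 fast=2: a[fast]=0, fast++
slow=1 fast=3: a[fast]=0, fast++
slow=1 fast=4: a[fast]=0, fast++
slow=1 fast=5: a[fast]=0, fast++
slow=1 fast=6: a[fast]=5≠0 swap→a[1]=5, slow++,fast++
slow=2 fast=7: a[fast]=0, fast++

[2, 5, 0, 0, 0, 0, 0, 0]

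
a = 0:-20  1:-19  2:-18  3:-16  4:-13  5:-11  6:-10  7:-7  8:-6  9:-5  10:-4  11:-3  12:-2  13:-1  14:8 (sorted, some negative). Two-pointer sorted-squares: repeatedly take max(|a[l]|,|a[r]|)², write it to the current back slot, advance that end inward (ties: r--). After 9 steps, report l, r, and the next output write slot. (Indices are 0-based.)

l=8, r=13, next write slot=5

[0,14] |-20|>|8| out[14]=400 → l++
[1,14] |-19|>|8| out[13]=361 → l++
[2,14] |-18|>|8| out[12]=324 → l++
[3,14] |-16|>|8| out[11]=256 → l++
[4,14] |-13|>|8| out[10]=169 → l++
[5,14] |-11|>|8| out[9]=121 → l++
[6,14] |-10|>|8| out[8]=100 → l++
[7,14] |-7|<=|8| out[7]=64 → r--
[7,13] |-7|>|-1| out[6]=49 → l++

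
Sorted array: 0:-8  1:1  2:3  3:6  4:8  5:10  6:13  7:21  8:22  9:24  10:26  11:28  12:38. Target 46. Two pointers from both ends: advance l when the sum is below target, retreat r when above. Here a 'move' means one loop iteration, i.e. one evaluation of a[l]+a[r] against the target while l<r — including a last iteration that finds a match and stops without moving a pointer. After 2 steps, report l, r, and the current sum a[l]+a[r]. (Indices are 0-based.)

l=0 r=12: -8+38=30 <46, l++
l=1 r=12: 1+38=39 <46, l++

l=2, r=12, sum=41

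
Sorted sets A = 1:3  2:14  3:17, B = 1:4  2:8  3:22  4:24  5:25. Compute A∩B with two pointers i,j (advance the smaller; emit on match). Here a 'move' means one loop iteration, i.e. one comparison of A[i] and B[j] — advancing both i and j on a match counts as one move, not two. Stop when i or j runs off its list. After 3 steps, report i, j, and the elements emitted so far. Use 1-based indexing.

i=1 j=1: 3<4, i++
i=2 j=1: 14>4, j++
i=2 j=2: 14>8, j++

i=2, j=3, emitted=[]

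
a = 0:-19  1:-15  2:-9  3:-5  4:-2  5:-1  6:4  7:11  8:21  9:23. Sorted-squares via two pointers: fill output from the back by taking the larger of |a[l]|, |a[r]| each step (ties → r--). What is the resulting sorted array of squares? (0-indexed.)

[0,9] |-19|<=|23| out[9]=529 → r--
[0,8] |-19|<=|21| out[8]=441 → r--
[0,7] |-19|>|11| out[7]=361 → l++
[1,7] |-15|>|11| out[6]=225 → l++
[2,7] |-9|<=|11| out[5]=121 → r--
[2,6] |-9|>|4| out[4]=81 → l++
[3,6] |-5|>|4| out[3]=25 → l++
[4,6] |-2|<=|4| out[2]=16 → r--
[4,5] |-2|>|-1| out[1]=4 → l++
[5,5] |-1|<=|-1| out[0]=1 → r--

[1, 4, 16, 25, 81, 121, 225, 361, 441, 529]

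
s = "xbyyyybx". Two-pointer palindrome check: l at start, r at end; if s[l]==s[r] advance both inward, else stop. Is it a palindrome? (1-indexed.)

l=1 r=8: 'x'=='x', l++,r--
l=2 r=7: 'b'=='b', l++,r--
l=3 r=6: 'y'=='y', l++,r--
l=4 r=5: 'y'=='y', l++,r--

palindrome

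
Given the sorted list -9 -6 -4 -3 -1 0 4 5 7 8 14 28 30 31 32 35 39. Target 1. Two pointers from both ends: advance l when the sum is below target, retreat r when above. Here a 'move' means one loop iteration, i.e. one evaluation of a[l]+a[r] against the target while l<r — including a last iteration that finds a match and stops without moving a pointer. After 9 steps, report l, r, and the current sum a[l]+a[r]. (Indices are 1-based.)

l=2, r=9, sum=1

[1,17] -9+39=30 >1 → r--
[1,16] -9+35=26 >1 → r--
[1,15] -9+32=23 >1 → r--
[1,14] -9+31=22 >1 → r--
[1,13] -9+30=21 >1 → r--
[1,12] -9+28=19 >1 → r--
[1,11] -9+14=5 >1 → r--
[1,10] -9+8=-1 <1 → l++
[2,10] -6+8=2 >1 → r--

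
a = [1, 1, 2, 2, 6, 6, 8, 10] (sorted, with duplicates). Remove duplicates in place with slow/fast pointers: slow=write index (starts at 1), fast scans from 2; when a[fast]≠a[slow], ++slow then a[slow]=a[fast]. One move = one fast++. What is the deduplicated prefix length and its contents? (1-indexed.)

(s=1,f=2) a[fast]=1=a[slow] dup → fast++
(s=1,f=3) a[fast]=2≠a[slow]=1 write a[2]=2 → slow++,fast++
(s=2,f=4) a[fast]=2=a[slow] dup → fast++
(s=2,f=5) a[fast]=6≠a[slow]=2 write a[3]=6 → slow++,fast++
(s=3,f=6) a[fast]=6=a[slow] dup → fast++
(s=3,f=7) a[fast]=8≠a[slow]=6 write a[4]=8 → slow++,fast++
(s=4,f=8) a[fast]=10≠a[slow]=8 write a[5]=10 → slow++,fast++

length 5; prefix = [1, 2, 6, 8, 10]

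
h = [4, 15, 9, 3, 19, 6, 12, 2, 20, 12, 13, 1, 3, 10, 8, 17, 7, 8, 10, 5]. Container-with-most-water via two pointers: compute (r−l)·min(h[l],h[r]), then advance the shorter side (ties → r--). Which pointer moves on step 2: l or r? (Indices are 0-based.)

r

l=0 r=19: min(4,5)*19=76 best=76 *, l++
l=1 r=19: min(15,5)*18=90 best=90 *, r--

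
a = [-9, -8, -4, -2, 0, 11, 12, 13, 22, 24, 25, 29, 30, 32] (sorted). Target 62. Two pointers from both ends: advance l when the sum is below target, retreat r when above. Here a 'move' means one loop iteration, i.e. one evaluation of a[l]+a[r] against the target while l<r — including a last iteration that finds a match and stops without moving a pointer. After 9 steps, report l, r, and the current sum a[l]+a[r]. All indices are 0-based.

l=9, r=13, sum=56

l=0 r=13: -9+32=23 <62, l++
l=1 r=13: -8+32=24 <62, l++
l=2 r=13: -4+32=28 <62, l++
l=3 r=13: -2+32=30 <62, l++
l=4 r=13: 0+32=32 <62, l++
l=5 r=13: 11+32=43 <62, l++
l=6 r=13: 12+32=44 <62, l++
l=7 r=13: 13+32=45 <62, l++
l=8 r=13: 22+32=54 <62, l++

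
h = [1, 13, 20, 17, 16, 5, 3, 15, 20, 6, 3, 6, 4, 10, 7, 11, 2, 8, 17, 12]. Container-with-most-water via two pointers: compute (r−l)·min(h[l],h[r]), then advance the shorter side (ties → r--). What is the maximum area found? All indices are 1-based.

max area = 272

[1,20] min(1,12)*19=19 best=19 * → l++
[2,20] min(13,12)*18=216 best=216 * → r--
[2,19] min(13,17)*17=221 best=221 * → l++
[3,19] min(20,17)*16=272 best=272 * → r--
[3,18] min(20,8)*15=120 best=272 → r--
[3,17] min(20,2)*14=28 best=272 → r--
[3,16] min(20,11)*13=143 best=272 → r--
[3,15] min(20,7)*12=84 best=272 → r--
[3,14] min(20,10)*11=110 best=272 → r--
[3,13] min(20,4)*10=40 best=272 → r--
[3,12] min(20,6)*9=54 best=272 → r--
[3,11] min(20,3)*8=24 best=272 → r--
[3,10] min(20,6)*7=42 best=272 → r--
[3,9] min(20,20)*6=120 best=272 → r--
[3,8] min(20,15)*5=75 best=272 → r--
[3,7] min(20,3)*4=12 best=272 → r--
[3,6] min(20,5)*3=15 best=272 → r--
[3,5] min(20,16)*2=32 best=272 → r--
[3,4] min(20,17)*1=17 best=272 → r--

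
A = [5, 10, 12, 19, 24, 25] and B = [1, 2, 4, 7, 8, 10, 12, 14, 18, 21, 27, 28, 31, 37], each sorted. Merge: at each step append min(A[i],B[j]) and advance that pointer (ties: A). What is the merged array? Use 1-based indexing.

i=1 j=1: A[i]=5>B[j]=1 take 1, j++
i=1 j=2: A[i]=5>B[j]=2 take 2, j++
i=1 j=3: A[i]=5>B[j]=4 take 4, j++
i=1 j=4: A[i]=5<=B[j]=7 take 5, i++
i=2 j=4: A[i]=10>B[j]=7 take 7, j++
i=2 j=5: A[i]=10>B[j]=8 take 8, j++
i=2 j=6: A[i]=10<=B[j]=10 take 10, i++
i=3 j=6: A[i]=12>B[j]=10 take 10, j++
i=3 j=7: A[i]=12<=B[j]=12 take 12, i++
i=4 j=7: A[i]=19>B[j]=12 take 12, j++
i=4 j=8: A[i]=19>B[j]=14 take 14, j++
i=4 j=9: A[i]=19>B[j]=18 take 18, j++
i=4 j=10: A[i]=19<=B[j]=21 take 19, i++
i=5 j=10: A[i]=24>B[j]=21 take 21, j++
i=5 j=11: A[i]=24<=B[j]=27 take 24, i++
i=6 j=11: A[i]=25<=B[j]=27 take 25, i++
i=7 j=11: A done, take B[j]=27, j++
i=7 j=12: A done, take B[j]=28, j++
i=7 j=13: A done, take B[j]=31, j++
i=7 j=14: A done, take B[j]=37, j++

[1, 2, 4, 5, 7, 8, 10, 10, 12, 12, 14, 18, 19, 21, 24, 25, 27, 28, 31, 37]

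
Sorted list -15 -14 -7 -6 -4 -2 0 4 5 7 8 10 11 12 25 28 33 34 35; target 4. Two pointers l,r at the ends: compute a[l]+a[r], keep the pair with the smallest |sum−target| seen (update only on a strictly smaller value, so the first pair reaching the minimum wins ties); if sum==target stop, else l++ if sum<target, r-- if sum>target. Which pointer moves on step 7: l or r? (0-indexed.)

l

l=0 r=18: -15+35=20 d=16 *, r--
l=0 r=17: -15+34=19 d=15 *, r--
l=0 r=16: -15+33=18 d=14 *, r--
l=0 r=15: -15+28=13 d=9 *, r--
l=0 r=14: -15+25=10 d=6 *, r--
l=0 r=13: -15+12=-3 d=7, l++
l=1 r=13: -14+12=-2 d=6, l++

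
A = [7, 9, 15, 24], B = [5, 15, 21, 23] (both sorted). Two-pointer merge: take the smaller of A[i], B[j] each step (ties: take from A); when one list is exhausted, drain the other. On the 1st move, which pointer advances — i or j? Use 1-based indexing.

[i=1,j=1] A[i]=7>B[j]=5 take 5 → j++

j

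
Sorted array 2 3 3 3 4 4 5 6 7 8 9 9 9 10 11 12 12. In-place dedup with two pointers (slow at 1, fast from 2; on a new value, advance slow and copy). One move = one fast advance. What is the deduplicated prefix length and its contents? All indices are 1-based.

length 11; prefix = [2, 3, 4, 5, 6, 7, 8, 9, 10, 11, 12]

slow=1 fast=2: a[fast]=3≠a[slow]=2 write a[2]=3, slow++,fast++
slow=2 fast=3: a[fast]=3=a[slow] dup, fast++
slow=2 fast=4: a[fast]=3=a[slow] dup, fast++
slow=2 fast=5: a[fast]=4≠a[slow]=3 write a[3]=4, slow++,fast++
slow=3 fast=6: a[fast]=4=a[slow] dup, fast++
slow=3 fast=7: a[fast]=5≠a[slow]=4 write a[4]=5, slow++,fast++
slow=4 fast=8: a[fast]=6≠a[slow]=5 write a[5]=6, slow++,fast++
slow=5 fast=9: a[fast]=7≠a[slow]=6 write a[6]=7, slow++,fast++
slow=6 fast=10: a[fast]=8≠a[slow]=7 write a[7]=8, slow++,fast++
slow=7 fast=11: a[fast]=9≠a[slow]=8 write a[8]=9, slow++,fast++
slow=8 fast=12: a[fast]=9=a[slow] dup, fast++
slow=8 fast=13: a[fast]=9=a[slow] dup, fast++
slow=8 fast=14: a[fast]=10≠a[slow]=9 write a[9]=10, slow++,fast++
slow=9 fast=15: a[fast]=11≠a[slow]=10 write a[10]=11, slow++,fast++
slow=10 fast=16: a[fast]=12≠a[slow]=11 write a[11]=12, slow++,fast++
slow=11 fast=17: a[fast]=12=a[slow] dup, fast++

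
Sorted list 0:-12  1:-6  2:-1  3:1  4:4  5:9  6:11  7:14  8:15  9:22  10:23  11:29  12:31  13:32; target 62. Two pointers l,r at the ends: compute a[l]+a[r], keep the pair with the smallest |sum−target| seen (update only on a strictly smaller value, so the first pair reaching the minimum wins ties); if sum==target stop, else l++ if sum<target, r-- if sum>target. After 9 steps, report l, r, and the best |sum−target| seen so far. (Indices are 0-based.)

l=9, r=13, best |Δ|=15

[0,13] -12+32=20 d=42 * → l++
[1,13] -6+32=26 d=36 * → l++
[2,13] -1+32=31 d=31 * → l++
[3,13] 1+32=33 d=29 * → l++
[4,13] 4+32=36 d=26 * → l++
[5,13] 9+32=41 d=21 * → l++
[6,13] 11+32=43 d=19 * → l++
[7,13] 14+32=46 d=16 * → l++
[8,13] 15+32=47 d=15 * → l++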